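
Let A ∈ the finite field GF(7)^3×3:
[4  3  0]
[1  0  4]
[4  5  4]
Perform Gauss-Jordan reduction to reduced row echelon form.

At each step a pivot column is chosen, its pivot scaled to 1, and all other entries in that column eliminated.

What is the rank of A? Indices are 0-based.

rank = 3

step 1: normalize row 0 (÷4) = (1, 6, 0)
  row 1: subtract 1×row0 = (0, 1, 4)
  row 2: subtract 4×row0 = (0, 2, 4)
step 2: normalize row 1 (÷1) = (0, 1, 4)
  row 0: subtract 6×row1 = (1, 0, 4)
  row 2: subtract 2×row1 = (0, 0, 3)
step 3: normalize row 2 (÷3) = (0, 0, 1)
  row 0: subtract 4×row2 = (1, 0, 0)
  row 1: subtract 4×row2 = (0, 1, 0)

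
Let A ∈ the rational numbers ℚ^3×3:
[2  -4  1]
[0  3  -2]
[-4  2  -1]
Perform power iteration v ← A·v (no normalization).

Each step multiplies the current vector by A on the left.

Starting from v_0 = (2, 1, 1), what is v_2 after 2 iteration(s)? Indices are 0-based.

v_2 = (-9, 17, 5)

v_0 = (2, 1, 1).
v_1 = A·v_0 = (1, 1, -7).
v_2 = A·v_1 = (-9, 17, 5).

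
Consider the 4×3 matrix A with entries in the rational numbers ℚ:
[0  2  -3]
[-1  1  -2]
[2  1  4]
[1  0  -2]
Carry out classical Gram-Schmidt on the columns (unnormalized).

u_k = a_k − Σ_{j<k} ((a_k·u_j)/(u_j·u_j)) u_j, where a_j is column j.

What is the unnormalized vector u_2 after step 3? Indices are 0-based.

Step 1: u_0 = a_0 = (0, -1, 2, 1).
Step 2: u_1 = a_1 − (1/6)·u_0 = (2, 7/6, 2/3, -1/6).
Step 3: u_2 = a_2 − (4/3)·u_0 − (-32/35)·u_1 = (-41/35, 2/5, 68/35, -122/35).

u_2 = (-41/35, 2/5, 68/35, -122/35)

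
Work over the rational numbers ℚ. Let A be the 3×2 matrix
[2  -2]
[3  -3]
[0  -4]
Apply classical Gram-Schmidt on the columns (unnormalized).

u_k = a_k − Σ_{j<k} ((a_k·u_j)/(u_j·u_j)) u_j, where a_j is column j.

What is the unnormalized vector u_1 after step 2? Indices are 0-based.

u_1 = (0, 0, -4)

Step 1: u_0 = a_0 = (2, 3, 0).
Step 2: u_1 = a_1 − (-1)·u_0 = (0, 0, -4).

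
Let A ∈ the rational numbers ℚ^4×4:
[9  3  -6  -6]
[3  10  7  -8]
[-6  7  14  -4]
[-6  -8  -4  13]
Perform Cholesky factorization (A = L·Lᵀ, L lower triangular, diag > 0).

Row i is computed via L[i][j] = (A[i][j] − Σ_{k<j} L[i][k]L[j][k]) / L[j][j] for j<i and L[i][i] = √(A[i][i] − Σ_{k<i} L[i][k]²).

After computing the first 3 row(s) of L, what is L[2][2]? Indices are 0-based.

Step 1: L[0][0] = √(9) = 3.
  L[1][0] = (3) / L[0][0] = 1.
Step 2: L[1][1] = √(9) = 3.
  L[2][0] = (-6) / L[0][0] = -2.
  L[2][1] = (9) / L[1][1] = 3.
Step 3: L[2][2] = √(1) = 1.

L[2][2] = 1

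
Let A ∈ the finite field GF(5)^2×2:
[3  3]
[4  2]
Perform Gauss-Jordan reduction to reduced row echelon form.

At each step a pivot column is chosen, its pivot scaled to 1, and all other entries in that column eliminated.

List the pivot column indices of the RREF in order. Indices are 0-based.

pivot columns: 0, 1

step 1: normalize row 0 (÷3) = (1, 1)
  row 1: subtract 4×row0 = (0, 3)
step 2: normalize row 1 (÷3) = (0, 1)
  row 0: subtract 1×row1 = (1, 0)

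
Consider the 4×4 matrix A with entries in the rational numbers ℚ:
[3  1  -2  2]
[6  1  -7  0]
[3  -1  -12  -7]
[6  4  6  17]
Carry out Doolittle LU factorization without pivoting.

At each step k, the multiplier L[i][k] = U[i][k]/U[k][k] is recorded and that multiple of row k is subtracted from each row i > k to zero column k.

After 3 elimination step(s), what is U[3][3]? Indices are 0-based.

k=0: U[0][0]=3
  eliminate (1,0): mult=2, new row 1: (0, -1, -3, -4); set L[1][0]=2
  eliminate (2,0): mult=1, new row 2: (0, -2, -10, -9); set L[2][0]=1
  eliminate (3,0): mult=2, new row 3: (0, 2, 10, 13); set L[3][0]=2
k=1: U[1][1]=-1
  eliminate (2,1): mult=2, new row 2: (0, 0, -4, -1); set L[2][1]=2
  eliminate (3,1): mult=-2, new row 3: (0, 0, 4, 5); set L[3][1]=-2
k=2: U[2][2]=-4
  eliminate (3,2): mult=-1, new row 3: (0, 0, 0, 4); set L[3][2]=-1

U[3][3] = 4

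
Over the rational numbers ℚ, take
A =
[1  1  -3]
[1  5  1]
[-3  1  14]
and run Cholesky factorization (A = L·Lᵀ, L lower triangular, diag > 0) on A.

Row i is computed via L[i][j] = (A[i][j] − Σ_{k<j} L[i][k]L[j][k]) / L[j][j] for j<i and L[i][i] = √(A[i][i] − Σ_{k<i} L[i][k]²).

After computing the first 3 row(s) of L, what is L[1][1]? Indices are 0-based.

Step 1: L[0][0] = √(1) = 1.
  L[1][0] = (1) / L[0][0] = 1.
Step 2: L[1][1] = √(4) = 2.
  L[2][0] = (-3) / L[0][0] = -3.
  L[2][1] = (4) / L[1][1] = 2.
Step 3: L[2][2] = √(1) = 1.

L[1][1] = 2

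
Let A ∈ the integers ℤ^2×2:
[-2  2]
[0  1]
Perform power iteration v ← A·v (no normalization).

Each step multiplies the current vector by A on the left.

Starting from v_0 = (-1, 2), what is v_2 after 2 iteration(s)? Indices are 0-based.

v_2 = (-8, 2)

v_0 = (-1, 2).
v_1 = A·v_0 = (6, 2).
v_2 = A·v_1 = (-8, 2).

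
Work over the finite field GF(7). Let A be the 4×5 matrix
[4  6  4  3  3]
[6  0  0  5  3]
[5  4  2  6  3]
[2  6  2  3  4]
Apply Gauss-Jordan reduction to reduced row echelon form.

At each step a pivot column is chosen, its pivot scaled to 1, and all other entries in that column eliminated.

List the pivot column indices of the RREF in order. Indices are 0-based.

pivot columns: 0, 1, 2, 3

pivot(0,0)=4: scale R0 → (1, 5, 1, 6, 6)
  clear (1,0): R1 −= (6)R0 → (0, 5, 1, 4, 2)
  clear (2,0): R2 −= (5)R0 → (0, 0, 4, 4, 1)
  clear (3,0): R3 −= (2)R0 → (0, 3, 0, 5, 6)
pivot(1,1)=5: scale R1 → (0, 1, 3, 5, 6)
  clear (0,1): R0 −= (5)R1 → (1, 0, 0, 2, 4)
  clear (3,1): R3 −= (3)R1 → (0, 0, 5, 4, 2)
pivot(2,2)=4: scale R2 → (0, 0, 1, 1, 2)
  clear (1,2): R1 −= (3)R2 → (0, 1, 0, 2, 0)
  clear (3,2): R3 −= (5)R2 → (0, 0, 0, 6, 6)
pivot(3,3)=6: scale R3 → (0, 0, 0, 1, 1)
  clear (0,3): R0 −= (2)R3 → (1, 0, 0, 0, 2)
  clear (1,3): R1 −= (2)R3 → (0, 1, 0, 0, 5)
  clear (2,3): R2 −= (1)R3 → (0, 0, 1, 0, 1)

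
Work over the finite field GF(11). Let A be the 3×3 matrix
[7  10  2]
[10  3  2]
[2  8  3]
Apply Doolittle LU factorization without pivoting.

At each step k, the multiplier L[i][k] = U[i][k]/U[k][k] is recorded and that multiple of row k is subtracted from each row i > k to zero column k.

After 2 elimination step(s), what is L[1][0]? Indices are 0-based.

k=0: U[0][0]=7
  eliminate (1,0): mult=3, new row 1: (0, 6, 7); set L[1][0]=3
  eliminate (2,0): mult=5, new row 2: (0, 2, 4); set L[2][0]=5
k=1: U[1][1]=6
  eliminate (2,1): mult=4, new row 2: (0, 0, 9); set L[2][1]=4

L[1][0] = 3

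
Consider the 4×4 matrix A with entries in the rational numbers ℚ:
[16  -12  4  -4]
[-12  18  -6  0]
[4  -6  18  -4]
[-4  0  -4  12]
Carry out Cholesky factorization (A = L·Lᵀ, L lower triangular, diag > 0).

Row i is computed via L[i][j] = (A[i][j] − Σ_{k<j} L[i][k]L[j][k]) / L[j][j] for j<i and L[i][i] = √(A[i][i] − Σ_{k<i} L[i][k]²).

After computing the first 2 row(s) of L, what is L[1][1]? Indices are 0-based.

Step 1: L[0][0] = √(16) = 4.
  L[1][0] = (-12) / L[0][0] = -3.
Step 2: L[1][1] = √(9) = 3.

L[1][1] = 3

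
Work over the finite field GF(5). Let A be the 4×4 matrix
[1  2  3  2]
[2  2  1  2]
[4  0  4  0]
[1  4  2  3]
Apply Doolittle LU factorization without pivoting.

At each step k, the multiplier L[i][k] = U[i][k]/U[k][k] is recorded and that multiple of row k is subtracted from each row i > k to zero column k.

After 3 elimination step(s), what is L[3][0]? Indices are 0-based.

L[3][0] = 1

Step 1: pivot at (0,0) is 1.
  row1 ← row1 − (2)·row0  ⇒  L[1][0]=2, U row1=(0, 3, 0, 3)
  row2 ← row2 − (4)·row0  ⇒  L[2][0]=4, U row2=(0, 2, 2, 2)
  row3 ← row3 − (1)·row0  ⇒  L[3][0]=1, U row3=(0, 2, 4, 1)
Step 2: pivot at (1,1) is 3.
  row2 ← row2 − (4)·row1  ⇒  L[2][1]=4, U row2=(0, 0, 2, 0)
  row3 ← row3 − (4)·row1  ⇒  L[3][1]=4, U row3=(0, 0, 4, 4)
Step 3: pivot at (2,2) is 2.
  row3 ← row3 − (2)·row2  ⇒  L[3][2]=2, U row3=(0, 0, 0, 4)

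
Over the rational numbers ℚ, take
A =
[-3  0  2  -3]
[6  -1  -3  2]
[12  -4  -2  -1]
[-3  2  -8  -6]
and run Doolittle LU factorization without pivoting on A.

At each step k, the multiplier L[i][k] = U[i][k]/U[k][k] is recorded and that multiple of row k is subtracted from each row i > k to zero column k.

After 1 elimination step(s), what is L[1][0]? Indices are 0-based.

L[1][0] = -2

Step 1: pivot at (0,0) is -3.
  row1 ← row1 − (-2)·row0  ⇒  L[1][0]=-2, U row1=(0, -1, 1, -4)
  row2 ← row2 − (-4)·row0  ⇒  L[2][0]=-4, U row2=(0, -4, 6, -13)
  row3 ← row3 − (1)·row0  ⇒  L[3][0]=1, U row3=(0, 2, -10, -3)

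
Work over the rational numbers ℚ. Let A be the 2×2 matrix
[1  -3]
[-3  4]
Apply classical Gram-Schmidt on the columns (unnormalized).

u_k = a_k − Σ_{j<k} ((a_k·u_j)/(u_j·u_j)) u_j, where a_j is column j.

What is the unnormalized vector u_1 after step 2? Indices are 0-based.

u_1 = (-3/2, -1/2)

Step 1: u_0 = a_0 = (1, -3).
Step 2: u_1 = a_1 − (-3/2)·u_0 = (-3/2, -1/2).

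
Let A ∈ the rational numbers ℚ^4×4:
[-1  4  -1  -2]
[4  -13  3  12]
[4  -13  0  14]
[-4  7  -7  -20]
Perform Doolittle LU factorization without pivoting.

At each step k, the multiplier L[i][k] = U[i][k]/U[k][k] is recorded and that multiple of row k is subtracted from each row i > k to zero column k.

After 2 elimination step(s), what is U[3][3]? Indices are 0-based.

U[3][3] = 0

Step 1: pivot at (0,0) is -1.
  row1 ← row1 − (-4)·row0  ⇒  L[1][0]=-4, U row1=(0, 3, -1, 4)
  row2 ← row2 − (-4)·row0  ⇒  L[2][0]=-4, U row2=(0, 3, -4, 6)
  row3 ← row3 − (4)·row0  ⇒  L[3][0]=4, U row3=(0, -9, -3, -12)
Step 2: pivot at (1,1) is 3.
  row2 ← row2 − (1)·row1  ⇒  L[2][1]=1, U row2=(0, 0, -3, 2)
  row3 ← row3 − (-3)·row1  ⇒  L[3][1]=-3, U row3=(0, 0, -6, 0)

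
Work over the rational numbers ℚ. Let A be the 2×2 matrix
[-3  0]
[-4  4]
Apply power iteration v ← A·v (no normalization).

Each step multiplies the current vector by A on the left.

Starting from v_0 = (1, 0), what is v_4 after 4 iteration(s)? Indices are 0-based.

v_0 = (1, 0).
v_1 = A·v_0 = (-3, -4).
v_2 = A·v_1 = (9, -4).
v_3 = A·v_2 = (-27, -52).
v_4 = A·v_3 = (81, -100).

v_4 = (81, -100)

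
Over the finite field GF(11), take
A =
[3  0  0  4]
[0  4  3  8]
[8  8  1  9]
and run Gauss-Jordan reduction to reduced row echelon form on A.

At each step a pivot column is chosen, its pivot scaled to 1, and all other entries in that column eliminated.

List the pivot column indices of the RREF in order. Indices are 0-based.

step 1: normalize row 0 (÷3) = (1, 0, 0, 5)
  row 2: subtract 8×row0 = (0, 8, 1, 2)
step 2: normalize row 1 (÷4) = (0, 1, 9, 2)
  row 2: subtract 8×row1 = (0, 0, 6, 8)
step 3: normalize row 2 (÷6) = (0, 0, 1, 5)
  row 1: subtract 9×row2 = (0, 1, 0, 1)

pivot columns: 0, 1, 2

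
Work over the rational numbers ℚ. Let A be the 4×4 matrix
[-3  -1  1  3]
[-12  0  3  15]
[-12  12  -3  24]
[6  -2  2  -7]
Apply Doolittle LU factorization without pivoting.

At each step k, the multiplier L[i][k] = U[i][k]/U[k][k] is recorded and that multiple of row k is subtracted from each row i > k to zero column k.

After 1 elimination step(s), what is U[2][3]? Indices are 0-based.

U[2][3] = 12

k=0: U[0][0]=-3
  eliminate (1,0): mult=4, new row 1: (0, 4, -1, 3); set L[1][0]=4
  eliminate (2,0): mult=4, new row 2: (0, 16, -7, 12); set L[2][0]=4
  eliminate (3,0): mult=-2, new row 3: (0, -4, 4, -1); set L[3][0]=-2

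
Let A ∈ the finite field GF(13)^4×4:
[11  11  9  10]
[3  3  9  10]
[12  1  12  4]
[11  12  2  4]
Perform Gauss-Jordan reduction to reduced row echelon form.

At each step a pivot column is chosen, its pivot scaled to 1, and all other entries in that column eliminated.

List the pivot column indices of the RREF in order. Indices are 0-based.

pivot columns: 0, 1, 2, 3

[1] R0 /= 11  ⇒  (1, 1, 2, 8)
     R1 -= 3·R0  ⇒  (0, 0, 3, 12)
     R2 -= 12·R0  ⇒  (0, 2, 1, 12)
     R3 -= 11·R0  ⇒  (0, 1, 6, 7)
[2] R1 <-> R2
[2] R1 /= 2  ⇒  (0, 1, 7, 6)
     R0 -= 1·R1  ⇒  (1, 0, 8, 2)
     R3 -= 1·R1  ⇒  (0, 0, 12, 1)
[3] R2 /= 3  ⇒  (0, 0, 1, 4)
     R0 -= 8·R2  ⇒  (1, 0, 0, 9)
     R1 -= 7·R2  ⇒  (0, 1, 0, 4)
     R3 -= 12·R2  ⇒  (0, 0, 0, 5)
[4] R3 /= 5  ⇒  (0, 0, 0, 1)
     R0 -= 9·R3  ⇒  (1, 0, 0, 0)
     R1 -= 4·R3  ⇒  (0, 1, 0, 0)
     R2 -= 4·R3  ⇒  (0, 0, 1, 0)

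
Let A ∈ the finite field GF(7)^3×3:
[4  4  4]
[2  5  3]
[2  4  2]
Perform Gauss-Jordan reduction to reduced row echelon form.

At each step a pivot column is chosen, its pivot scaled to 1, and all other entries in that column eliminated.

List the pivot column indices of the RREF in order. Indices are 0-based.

pivot columns: 0, 1, 2

pivot(0,0)=4: scale R0 → (1, 1, 1)
  clear (1,0): R1 −= (2)R0 → (0, 3, 1)
  clear (2,0): R2 −= (2)R0 → (0, 2, 0)
pivot(1,1)=3: scale R1 → (0, 1, 5)
  clear (0,1): R0 −= (1)R1 → (1, 0, 3)
  clear (2,1): R2 −= (2)R1 → (0, 0, 4)
pivot(2,2)=4: scale R2 → (0, 0, 1)
  clear (0,2): R0 −= (3)R2 → (1, 0, 0)
  clear (1,2): R1 −= (5)R2 → (0, 1, 0)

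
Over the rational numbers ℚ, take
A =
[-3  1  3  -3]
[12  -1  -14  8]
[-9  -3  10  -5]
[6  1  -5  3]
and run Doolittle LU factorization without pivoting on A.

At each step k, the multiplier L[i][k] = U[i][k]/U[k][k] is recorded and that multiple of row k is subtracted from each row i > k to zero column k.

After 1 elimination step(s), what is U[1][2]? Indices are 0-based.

U[1][2] = -2

[col 0] pivot -3
  R1 -= -4*R0 → (0, 3, -2, -4)  (L[1][0] := -4)
  R2 -= 3*R0 → (0, -6, 1, 4)  (L[2][0] := 3)
  R3 -= -2*R0 → (0, 3, 1, -3)  (L[3][0] := -2)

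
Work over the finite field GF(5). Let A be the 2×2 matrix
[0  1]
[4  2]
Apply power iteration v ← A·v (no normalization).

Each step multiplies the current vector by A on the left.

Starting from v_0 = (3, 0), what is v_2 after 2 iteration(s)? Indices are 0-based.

v_2 = (2, 4)

v_0 = (3, 0).
v_1 = A·v_0 = (0, 2).
v_2 = A·v_1 = (2, 4).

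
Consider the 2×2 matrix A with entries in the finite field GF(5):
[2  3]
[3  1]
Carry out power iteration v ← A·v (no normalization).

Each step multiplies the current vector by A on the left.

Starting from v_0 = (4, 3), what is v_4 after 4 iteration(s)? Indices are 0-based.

v_4 = (1, 1)

v_0 = (4, 3).
v_1 = A·v_0 = (2, 0).
v_2 = A·v_1 = (4, 1).
v_3 = A·v_2 = (1, 3).
v_4 = A·v_3 = (1, 1).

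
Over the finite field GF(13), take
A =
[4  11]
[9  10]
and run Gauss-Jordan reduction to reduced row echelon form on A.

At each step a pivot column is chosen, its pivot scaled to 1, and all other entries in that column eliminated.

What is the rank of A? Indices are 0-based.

rank = 2

[1] R0 /= 4  ⇒  (1, 6)
     R1 -= 9·R0  ⇒  (0, 8)
[2] R1 /= 8  ⇒  (0, 1)
     R0 -= 6·R1  ⇒  (1, 0)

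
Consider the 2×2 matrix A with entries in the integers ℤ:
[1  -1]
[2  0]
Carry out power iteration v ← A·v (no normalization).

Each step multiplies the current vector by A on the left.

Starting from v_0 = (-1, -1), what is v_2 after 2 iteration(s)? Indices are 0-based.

v_2 = (2, 0)

v_0 = (-1, -1).
v_1 = A·v_0 = (0, -2).
v_2 = A·v_1 = (2, 0).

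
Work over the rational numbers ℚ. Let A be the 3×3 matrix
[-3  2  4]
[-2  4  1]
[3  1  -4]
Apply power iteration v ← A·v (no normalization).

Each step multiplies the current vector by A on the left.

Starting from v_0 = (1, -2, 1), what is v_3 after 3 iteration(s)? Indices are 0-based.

v_3 = (-27, -96, -72)

v_0 = (1, -2, 1).
v_1 = A·v_0 = (-3, -9, -3).
v_2 = A·v_1 = (-21, -33, -6).
v_3 = A·v_2 = (-27, -96, -72).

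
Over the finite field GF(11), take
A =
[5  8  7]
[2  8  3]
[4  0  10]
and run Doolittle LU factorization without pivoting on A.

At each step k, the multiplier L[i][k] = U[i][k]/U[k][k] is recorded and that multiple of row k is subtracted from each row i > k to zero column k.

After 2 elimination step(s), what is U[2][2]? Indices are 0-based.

U[2][2] = 1

k=0: U[0][0]=5
  eliminate (1,0): mult=7, new row 1: (0, 7, 9); set L[1][0]=7
  eliminate (2,0): mult=3, new row 2: (0, 9, 0); set L[2][0]=3
k=1: U[1][1]=7
  eliminate (2,1): mult=6, new row 2: (0, 0, 1); set L[2][1]=6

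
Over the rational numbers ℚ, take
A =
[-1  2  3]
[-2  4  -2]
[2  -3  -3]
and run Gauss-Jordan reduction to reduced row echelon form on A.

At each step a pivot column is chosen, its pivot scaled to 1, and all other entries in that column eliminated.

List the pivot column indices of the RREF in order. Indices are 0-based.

pivot(0,0)=-1: scale R0 → (1, -2, -3)
  clear (1,0): R1 −= (-2)R0 → (0, 0, -8)
  clear (2,0): R2 −= (2)R0 → (0, 1, 3)
pivot(1,1): swap R1↔R2
pivot(1,1)=1: scale R1 → (0, 1, 3)
  clear (0,1): R0 −= (-2)R1 → (1, 0, 3)
pivot(2,2)=-8: scale R2 → (0, 0, 1)
  clear (0,2): R0 −= (3)R2 → (1, 0, 0)
  clear (1,2): R1 −= (3)R2 → (0, 1, 0)

pivot columns: 0, 1, 2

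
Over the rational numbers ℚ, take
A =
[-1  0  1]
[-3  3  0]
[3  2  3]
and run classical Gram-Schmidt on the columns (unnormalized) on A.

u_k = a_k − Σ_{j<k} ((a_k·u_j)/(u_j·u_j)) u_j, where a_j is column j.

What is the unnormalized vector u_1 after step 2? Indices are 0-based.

Step 1: u_0 = a_0 = (-1, -3, 3).
Step 2: u_1 = a_1 − (-3/19)·u_0 = (-3/19, 48/19, 47/19).

u_1 = (-3/19, 48/19, 47/19)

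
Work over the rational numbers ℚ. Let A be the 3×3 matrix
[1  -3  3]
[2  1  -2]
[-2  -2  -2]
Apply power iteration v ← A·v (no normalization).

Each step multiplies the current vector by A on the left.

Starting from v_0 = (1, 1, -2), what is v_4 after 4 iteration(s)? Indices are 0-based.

v_0 = (1, 1, -2).
v_1 = A·v_0 = (-8, 7, 0).
v_2 = A·v_1 = (-29, -9, 2).
v_3 = A·v_2 = (4, -71, 72).
v_4 = A·v_3 = (433, -207, -10).

v_4 = (433, -207, -10)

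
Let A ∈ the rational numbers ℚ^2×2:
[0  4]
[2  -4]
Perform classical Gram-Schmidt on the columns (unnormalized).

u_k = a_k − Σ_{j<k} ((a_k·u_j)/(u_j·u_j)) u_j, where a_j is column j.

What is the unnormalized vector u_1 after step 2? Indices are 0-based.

Step 1: u_0 = a_0 = (0, 2).
Step 2: u_1 = a_1 − (-2)·u_0 = (4, 0).

u_1 = (4, 0)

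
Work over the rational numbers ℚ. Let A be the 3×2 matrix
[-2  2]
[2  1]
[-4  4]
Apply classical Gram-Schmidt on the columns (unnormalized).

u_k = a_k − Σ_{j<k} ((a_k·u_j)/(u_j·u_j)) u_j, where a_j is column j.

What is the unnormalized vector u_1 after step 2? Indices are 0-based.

Step 1: u_0 = a_0 = (-2, 2, -4).
Step 2: u_1 = a_1 − (-3/4)·u_0 = (1/2, 5/2, 1).

u_1 = (1/2, 5/2, 1)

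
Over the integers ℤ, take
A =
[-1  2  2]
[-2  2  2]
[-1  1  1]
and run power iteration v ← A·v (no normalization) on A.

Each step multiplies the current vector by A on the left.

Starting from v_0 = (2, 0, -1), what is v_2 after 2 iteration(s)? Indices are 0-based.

v_0 = (2, 0, -1).
v_1 = A·v_0 = (-4, -6, -3).
v_2 = A·v_1 = (-14, -10, -5).

v_2 = (-14, -10, -5)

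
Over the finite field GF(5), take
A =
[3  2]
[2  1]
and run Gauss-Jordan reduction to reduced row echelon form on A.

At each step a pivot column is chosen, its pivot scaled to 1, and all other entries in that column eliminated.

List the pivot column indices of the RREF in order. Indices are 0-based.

[1] R0 /= 3  ⇒  (1, 4)
     R1 -= 2·R0  ⇒  (0, 3)
[2] R1 /= 3  ⇒  (0, 1)
     R0 -= 4·R1  ⇒  (1, 0)

pivot columns: 0, 1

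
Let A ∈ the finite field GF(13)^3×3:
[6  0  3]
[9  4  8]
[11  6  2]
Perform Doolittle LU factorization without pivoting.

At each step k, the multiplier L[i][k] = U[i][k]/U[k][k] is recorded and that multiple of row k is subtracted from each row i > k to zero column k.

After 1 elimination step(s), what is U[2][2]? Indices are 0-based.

U[2][2] = 3

[col 0] pivot 6
  R1 -= 8*R0 → (0, 4, 10)  (L[1][0] := 8)
  R2 -= 4*R0 → (0, 6, 3)  (L[2][0] := 4)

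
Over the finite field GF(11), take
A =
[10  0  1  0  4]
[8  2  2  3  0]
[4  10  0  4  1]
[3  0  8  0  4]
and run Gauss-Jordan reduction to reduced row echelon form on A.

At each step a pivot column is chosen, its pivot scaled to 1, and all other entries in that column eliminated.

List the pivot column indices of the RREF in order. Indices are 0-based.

step 1: normalize row 0 (÷10) = (1, 0, 10, 0, 7)
  row 1: subtract 8×row0 = (0, 2, 10, 3, 10)
  row 2: subtract 4×row0 = (0, 10, 4, 4, 6)
  row 3: subtract 3×row0 = (0, 0, 0, 0, 5)
step 2: normalize row 1 (÷2) = (0, 1, 5, 7, 5)
  row 2: subtract 10×row1 = (0, 0, 9, 0, 0)
step 3: normalize row 2 (÷9) = (0, 0, 1, 0, 0)
  row 0: subtract 10×row2 = (1, 0, 0, 0, 7)
  row 1: subtract 5×row2 = (0, 1, 0, 7, 5)
skip col 3 (zero from row 3)
step 4: normalize row 3 (÷5) = (0, 0, 0, 0, 1)
  row 0: subtract 7×row3 = (1, 0, 0, 0, 0)
  row 1: subtract 5×row3 = (0, 1, 0, 7, 0)

pivot columns: 0, 1, 2, 4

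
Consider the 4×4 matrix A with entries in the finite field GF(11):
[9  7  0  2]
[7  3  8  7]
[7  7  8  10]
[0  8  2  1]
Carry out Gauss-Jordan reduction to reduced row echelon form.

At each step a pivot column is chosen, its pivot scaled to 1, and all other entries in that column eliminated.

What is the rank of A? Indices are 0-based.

[1] R0 /= 9  ⇒  (1, 2, 0, 10)
     R1 -= 7·R0  ⇒  (0, 0, 8, 3)
     R2 -= 7·R0  ⇒  (0, 4, 8, 6)
[2] R1 <-> R2
[2] R1 /= 4  ⇒  (0, 1, 2, 7)
     R0 -= 2·R1  ⇒  (1, 0, 7, 7)
     R3 -= 8·R1  ⇒  (0, 0, 8, 0)
[3] R2 /= 8  ⇒  (0, 0, 1, 10)
     R0 -= 7·R2  ⇒  (1, 0, 0, 3)
     R1 -= 2·R2  ⇒  (0, 1, 0, 9)
     R3 -= 8·R2  ⇒  (0, 0, 0, 8)
[4] R3 /= 8  ⇒  (0, 0, 0, 1)
     R0 -= 3·R3  ⇒  (1, 0, 0, 0)
     R1 -= 9·R3  ⇒  (0, 1, 0, 0)
     R2 -= 10·R3  ⇒  (0, 0, 1, 0)

rank = 4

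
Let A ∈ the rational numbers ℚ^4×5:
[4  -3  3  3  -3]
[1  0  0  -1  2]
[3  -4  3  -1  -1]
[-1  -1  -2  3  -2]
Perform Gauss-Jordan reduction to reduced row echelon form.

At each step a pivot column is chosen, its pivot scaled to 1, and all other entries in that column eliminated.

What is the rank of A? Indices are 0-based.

pivot(0,0)=4: scale R0 → (1, -3/4, 3/4, 3/4, -3/4)
  clear (1,0): R1 −= (1)R0 → (0, 3/4, -3/4, -7/4, 11/4)
  clear (2,0): R2 −= (3)R0 → (0, -7/4, 3/4, -13/4, 5/4)
  clear (3,0): R3 −= (-1)R0 → (0, -7/4, -5/4, 15/4, -11/4)
pivot(1,1)=3/4: scale R1 → (0, 1, -1, -7/3, 11/3)
  clear (0,1): R0 −= (-3/4)R1 → (1, 0, 0, -1, 2)
  clear (2,1): R2 −= (-7/4)R1 → (0, 0, -1, -22/3, 23/3)
  clear (3,1): R3 −= (-7/4)R1 → (0, 0, -3, -1/3, 11/3)
pivot(2,2)=-1: scale R2 → (0, 0, 1, 22/3, -23/3)
  clear (1,2): R1 −= (-1)R2 → (0, 1, 0, 5, -4)
  clear (3,2): R3 −= (-3)R2 → (0, 0, 0, 65/3, -58/3)
pivot(3,3)=65/3: scale R3 → (0, 0, 0, 1, -58/65)
  clear (0,3): R0 −= (-1)R3 → (1, 0, 0, 0, 72/65)
  clear (1,3): R1 −= (5)R3 → (0, 1, 0, 0, 6/13)
  clear (2,3): R2 −= (22/3)R3 → (0, 0, 1, 0, -73/65)

rank = 4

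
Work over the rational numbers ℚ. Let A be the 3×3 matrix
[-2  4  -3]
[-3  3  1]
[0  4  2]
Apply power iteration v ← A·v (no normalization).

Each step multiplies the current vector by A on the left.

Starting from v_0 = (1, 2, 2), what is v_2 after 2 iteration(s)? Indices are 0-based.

v_0 = (1, 2, 2).
v_1 = A·v_0 = (0, 5, 12).
v_2 = A·v_1 = (-16, 27, 44).

v_2 = (-16, 27, 44)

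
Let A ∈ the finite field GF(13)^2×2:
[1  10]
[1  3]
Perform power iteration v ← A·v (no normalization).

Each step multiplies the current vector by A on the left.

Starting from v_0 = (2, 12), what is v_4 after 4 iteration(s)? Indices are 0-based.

v_0 = (2, 12).
v_1 = A·v_0 = (5, 12).
v_2 = A·v_1 = (8, 2).
v_3 = A·v_2 = (2, 1).
v_4 = A·v_3 = (12, 5).

v_4 = (12, 5)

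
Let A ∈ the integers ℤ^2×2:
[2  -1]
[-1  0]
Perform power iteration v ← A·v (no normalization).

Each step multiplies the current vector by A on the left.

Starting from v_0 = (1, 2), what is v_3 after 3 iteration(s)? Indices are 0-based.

v_3 = (2, -1)

v_0 = (1, 2).
v_1 = A·v_0 = (0, -1).
v_2 = A·v_1 = (1, 0).
v_3 = A·v_2 = (2, -1).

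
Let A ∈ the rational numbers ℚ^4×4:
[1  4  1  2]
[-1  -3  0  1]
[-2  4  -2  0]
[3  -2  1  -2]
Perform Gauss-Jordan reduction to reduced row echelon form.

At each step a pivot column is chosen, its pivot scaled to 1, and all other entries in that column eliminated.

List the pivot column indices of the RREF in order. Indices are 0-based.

[1] R0 /= 1  ⇒  (1, 4, 1, 2)
     R1 -= -1·R0  ⇒  (0, 1, 1, 3)
     R2 -= -2·R0  ⇒  (0, 12, 0, 4)
     R3 -= 3·R0  ⇒  (0, -14, -2, -8)
[2] R1 /= 1  ⇒  (0, 1, 1, 3)
     R0 -= 4·R1  ⇒  (1, 0, -3, -10)
     R2 -= 12·R1  ⇒  (0, 0, -12, -32)
     R3 -= -14·R1  ⇒  (0, 0, 12, 34)
[3] R2 /= -12  ⇒  (0, 0, 1, 8/3)
     R0 -= -3·R2  ⇒  (1, 0, 0, -2)
     R1 -= 1·R2  ⇒  (0, 1, 0, 1/3)
     R3 -= 12·R2  ⇒  (0, 0, 0, 2)
[4] R3 /= 2  ⇒  (0, 0, 0, 1)
     R0 -= -2·R3  ⇒  (1, 0, 0, 0)
     R1 -= 1/3·R3  ⇒  (0, 1, 0, 0)
     R2 -= 8/3·R3  ⇒  (0, 0, 1, 0)

pivot columns: 0, 1, 2, 3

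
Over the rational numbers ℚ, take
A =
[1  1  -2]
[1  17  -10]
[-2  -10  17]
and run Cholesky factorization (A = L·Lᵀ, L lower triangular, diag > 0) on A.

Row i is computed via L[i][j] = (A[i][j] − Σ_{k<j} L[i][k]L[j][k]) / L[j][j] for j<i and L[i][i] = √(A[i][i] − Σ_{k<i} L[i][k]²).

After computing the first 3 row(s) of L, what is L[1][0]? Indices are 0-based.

L[1][0] = 1

Step 1: L[0][0] = √(1) = 1.
  L[1][0] = (1) / L[0][0] = 1.
Step 2: L[1][1] = √(16) = 4.
  L[2][0] = (-2) / L[0][0] = -2.
  L[2][1] = (-8) / L[1][1] = -2.
Step 3: L[2][2] = √(9) = 3.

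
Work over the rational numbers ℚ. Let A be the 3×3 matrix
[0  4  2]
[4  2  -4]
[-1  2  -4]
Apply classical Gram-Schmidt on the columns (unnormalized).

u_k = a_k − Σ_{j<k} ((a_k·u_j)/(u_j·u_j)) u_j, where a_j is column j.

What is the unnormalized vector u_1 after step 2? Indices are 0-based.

u_1 = (4, 10/17, 40/17)

Step 1: u_0 = a_0 = (0, 4, -1).
Step 2: u_1 = a_1 − (6/17)·u_0 = (4, 10/17, 40/17).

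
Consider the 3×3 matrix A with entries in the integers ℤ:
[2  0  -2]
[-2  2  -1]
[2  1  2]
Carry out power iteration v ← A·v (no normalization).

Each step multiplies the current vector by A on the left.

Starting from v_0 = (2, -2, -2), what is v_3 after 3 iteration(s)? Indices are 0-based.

v_3 = (28, -98, 26)

v_0 = (2, -2, -2).
v_1 = A·v_0 = (8, -6, -2).
v_2 = A·v_1 = (20, -26, 6).
v_3 = A·v_2 = (28, -98, 26).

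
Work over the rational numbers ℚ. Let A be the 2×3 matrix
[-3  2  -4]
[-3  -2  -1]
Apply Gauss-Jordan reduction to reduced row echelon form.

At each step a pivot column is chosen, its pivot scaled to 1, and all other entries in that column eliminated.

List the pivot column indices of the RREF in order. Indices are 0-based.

pivot(0,0)=-3: scale R0 → (1, -2/3, 4/3)
  clear (1,0): R1 −= (-3)R0 → (0, -4, 3)
pivot(1,1)=-4: scale R1 → (0, 1, -3/4)
  clear (0,1): R0 −= (-2/3)R1 → (1, 0, 5/6)

pivot columns: 0, 1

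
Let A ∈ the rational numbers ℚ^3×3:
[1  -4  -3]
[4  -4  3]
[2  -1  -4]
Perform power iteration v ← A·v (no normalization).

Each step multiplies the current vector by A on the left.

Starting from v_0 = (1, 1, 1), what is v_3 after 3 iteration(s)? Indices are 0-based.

v_3 = (180, 135, 39)

v_0 = (1, 1, 1).
v_1 = A·v_0 = (-6, 3, -3).
v_2 = A·v_1 = (-9, -45, -3).
v_3 = A·v_2 = (180, 135, 39).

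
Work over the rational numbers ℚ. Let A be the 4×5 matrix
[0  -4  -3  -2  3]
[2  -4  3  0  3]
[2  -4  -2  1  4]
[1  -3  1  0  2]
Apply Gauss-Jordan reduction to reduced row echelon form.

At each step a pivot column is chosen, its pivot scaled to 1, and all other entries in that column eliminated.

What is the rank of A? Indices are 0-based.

rank = 4

step 1: exchange rows 0,1
step 1: normalize row 0 (÷2) = (1, -2, 3/2, 0, 3/2)
  row 2: subtract 2×row0 = (0, 0, -5, 1, 1)
  row 3: subtract 1×row0 = (0, -1, -1/2, 0, 1/2)
step 2: normalize row 1 (÷-4) = (0, 1, 3/4, 1/2, -3/4)
  row 0: subtract -2×row1 = (1, 0, 3, 1, 0)
  row 3: subtract -1×row1 = (0, 0, 1/4, 1/2, -1/4)
step 3: normalize row 2 (÷-5) = (0, 0, 1, -1/5, -1/5)
  row 0: subtract 3×row2 = (1, 0, 0, 8/5, 3/5)
  row 1: subtract 3/4×row2 = (0, 1, 0, 13/20, -3/5)
  row 3: subtract 1/4×row2 = (0, 0, 0, 11/20, -1/5)
step 4: normalize row 3 (÷11/20) = (0, 0, 0, 1, -4/11)
  row 0: subtract 8/5×row3 = (1, 0, 0, 0, 13/11)
  row 1: subtract 13/20×row3 = (0, 1, 0, 0, -4/11)
  row 2: subtract -1/5×row3 = (0, 0, 1, 0, -3/11)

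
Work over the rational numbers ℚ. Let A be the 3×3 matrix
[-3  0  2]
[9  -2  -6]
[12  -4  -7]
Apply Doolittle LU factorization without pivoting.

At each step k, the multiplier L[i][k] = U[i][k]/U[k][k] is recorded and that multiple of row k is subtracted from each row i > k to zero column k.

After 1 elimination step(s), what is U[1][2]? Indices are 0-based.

k=0: U[0][0]=-3
  eliminate (1,0): mult=-3, new row 1: (0, -2, 0); set L[1][0]=-3
  eliminate (2,0): mult=-4, new row 2: (0, -4, 1); set L[2][0]=-4

U[1][2] = 0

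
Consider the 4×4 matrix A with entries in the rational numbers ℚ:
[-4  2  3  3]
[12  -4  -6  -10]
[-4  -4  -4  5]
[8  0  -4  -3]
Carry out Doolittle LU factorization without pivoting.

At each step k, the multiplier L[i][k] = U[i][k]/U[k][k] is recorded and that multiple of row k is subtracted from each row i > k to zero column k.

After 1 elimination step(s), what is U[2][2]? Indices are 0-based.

k=0: U[0][0]=-4
  eliminate (1,0): mult=-3, new row 1: (0, 2, 3, -1); set L[1][0]=-3
  eliminate (2,0): mult=1, new row 2: (0, -6, -7, 2); set L[2][0]=1
  eliminate (3,0): mult=-2, new row 3: (0, 4, 2, 3); set L[3][0]=-2

U[2][2] = -7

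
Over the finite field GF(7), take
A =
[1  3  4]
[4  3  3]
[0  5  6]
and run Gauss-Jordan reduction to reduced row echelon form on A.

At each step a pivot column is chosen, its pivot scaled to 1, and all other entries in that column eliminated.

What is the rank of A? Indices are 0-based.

rank = 3

[1] R0 /= 1  ⇒  (1, 3, 4)
     R1 -= 4·R0  ⇒  (0, 5, 1)
[2] R1 /= 5  ⇒  (0, 1, 3)
     R0 -= 3·R1  ⇒  (1, 0, 2)
     R2 -= 5·R1  ⇒  (0, 0, 5)
[3] R2 /= 5  ⇒  (0, 0, 1)
     R0 -= 2·R2  ⇒  (1, 0, 0)
     R1 -= 3·R2  ⇒  (0, 1, 0)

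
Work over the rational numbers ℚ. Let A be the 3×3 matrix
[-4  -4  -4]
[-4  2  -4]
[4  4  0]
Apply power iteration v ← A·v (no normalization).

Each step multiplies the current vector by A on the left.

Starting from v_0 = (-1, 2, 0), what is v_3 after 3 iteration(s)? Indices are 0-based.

v_3 = (0, 96, -64)

v_0 = (-1, 2, 0).
v_1 = A·v_0 = (-4, 8, 4).
v_2 = A·v_1 = (-32, 16, 16).
v_3 = A·v_2 = (0, 96, -64).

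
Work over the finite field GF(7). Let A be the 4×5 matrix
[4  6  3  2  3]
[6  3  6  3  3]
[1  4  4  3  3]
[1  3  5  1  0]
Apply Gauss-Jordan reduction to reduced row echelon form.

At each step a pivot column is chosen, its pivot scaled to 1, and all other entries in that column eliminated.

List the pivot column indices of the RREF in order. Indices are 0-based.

pivot columns: 0, 1, 2, 4

pivot(0,0)=4: scale R0 → (1, 5, 6, 4, 6)
  clear (1,0): R1 −= (6)R0 → (0, 1, 5, 0, 2)
  clear (2,0): R2 −= (1)R0 → (0, 6, 5, 6, 4)
  clear (3,0): R3 −= (1)R0 → (0, 5, 6, 4, 1)
pivot(1,1)=1: scale R1 → (0, 1, 5, 0, 2)
  clear (0,1): R0 −= (5)R1 → (1, 0, 2, 4, 3)
  clear (2,1): R2 −= (6)R1 → (0, 0, 3, 6, 6)
  clear (3,1): R3 −= (5)R1 → (0, 0, 2, 4, 5)
pivot(2,2)=3: scale R2 → (0, 0, 1, 2, 2)
  clear (0,2): R0 −= (2)R2 → (1, 0, 0, 0, 6)
  clear (1,2): R1 −= (5)R2 → (0, 1, 0, 4, 6)
  clear (3,2): R3 −= (2)R2 → (0, 0, 0, 0, 1)
col 3: no nonzero at/below row 3; advance.
pivot(3,4)=1: scale R3 → (0, 0, 0, 0, 1)
  clear (0,4): R0 −= (6)R3 → (1, 0, 0, 0, 0)
  clear (1,4): R1 −= (6)R3 → (0, 1, 0, 4, 0)
  clear (2,4): R2 −= (2)R3 → (0, 0, 1, 2, 0)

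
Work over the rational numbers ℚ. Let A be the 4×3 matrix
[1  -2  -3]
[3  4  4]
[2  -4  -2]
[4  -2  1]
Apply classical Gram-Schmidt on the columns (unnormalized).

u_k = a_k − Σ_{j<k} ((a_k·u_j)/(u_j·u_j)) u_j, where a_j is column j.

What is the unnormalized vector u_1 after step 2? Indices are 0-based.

u_1 = (-9/5, 23/5, -18/5, -6/5)

Step 1: u_0 = a_0 = (1, 3, 2, 4).
Step 2: u_1 = a_1 − (-1/5)·u_0 = (-9/5, 23/5, -18/5, -6/5).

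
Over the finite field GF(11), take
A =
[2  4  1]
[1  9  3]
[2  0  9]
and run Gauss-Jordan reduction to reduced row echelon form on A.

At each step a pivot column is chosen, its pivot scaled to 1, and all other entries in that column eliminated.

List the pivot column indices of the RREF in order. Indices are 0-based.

pivot columns: 0, 1

[1] R0 /= 2  ⇒  (1, 2, 6)
     R1 -= 1·R0  ⇒  (0, 7, 8)
     R2 -= 2·R0  ⇒  (0, 7, 8)
[2] R1 /= 7  ⇒  (0, 1, 9)
     R0 -= 2·R1  ⇒  (1, 0, 10)
     R2 -= 7·R1  ⇒  (0, 0, 0)
column 2 empty below row 2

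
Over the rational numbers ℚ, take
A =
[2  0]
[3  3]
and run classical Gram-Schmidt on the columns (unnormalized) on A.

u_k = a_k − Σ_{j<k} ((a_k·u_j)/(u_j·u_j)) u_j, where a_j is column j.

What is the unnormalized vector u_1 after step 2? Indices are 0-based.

Step 1: u_0 = a_0 = (2, 3).
Step 2: u_1 = a_1 − (9/13)·u_0 = (-18/13, 12/13).

u_1 = (-18/13, 12/13)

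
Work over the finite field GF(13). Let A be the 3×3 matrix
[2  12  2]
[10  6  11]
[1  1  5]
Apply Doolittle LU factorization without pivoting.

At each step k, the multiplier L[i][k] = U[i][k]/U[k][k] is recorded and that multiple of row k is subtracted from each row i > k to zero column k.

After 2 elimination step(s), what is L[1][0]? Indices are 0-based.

L[1][0] = 5

[col 0] pivot 2
  R1 -= 5*R0 → (0, 11, 1)  (L[1][0] := 5)
  R2 -= 7*R0 → (0, 8, 4)  (L[2][0] := 7)
[col 1] pivot 11
  R2 -= 9*R1 → (0, 0, 8)  (L[2][1] := 9)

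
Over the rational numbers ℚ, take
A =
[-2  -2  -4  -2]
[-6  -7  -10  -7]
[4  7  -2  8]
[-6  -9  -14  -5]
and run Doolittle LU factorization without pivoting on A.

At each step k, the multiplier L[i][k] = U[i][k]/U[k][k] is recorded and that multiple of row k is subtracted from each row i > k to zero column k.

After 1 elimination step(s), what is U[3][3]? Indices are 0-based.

k=0: U[0][0]=-2
  eliminate (1,0): mult=3, new row 1: (0, -1, 2, -1); set L[1][0]=3
  eliminate (2,0): mult=-2, new row 2: (0, 3, -10, 4); set L[2][0]=-2
  eliminate (3,0): mult=3, new row 3: (0, -3, -2, 1); set L[3][0]=3

U[3][3] = 1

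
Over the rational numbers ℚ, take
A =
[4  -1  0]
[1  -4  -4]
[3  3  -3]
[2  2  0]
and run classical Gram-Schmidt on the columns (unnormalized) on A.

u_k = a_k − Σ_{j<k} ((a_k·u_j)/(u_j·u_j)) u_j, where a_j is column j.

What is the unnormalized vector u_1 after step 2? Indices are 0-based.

Step 1: u_0 = a_0 = (4, 1, 3, 2).
Step 2: u_1 = a_1 − (1/6)·u_0 = (-5/3, -25/6, 5/2, 5/3).

u_1 = (-5/3, -25/6, 5/2, 5/3)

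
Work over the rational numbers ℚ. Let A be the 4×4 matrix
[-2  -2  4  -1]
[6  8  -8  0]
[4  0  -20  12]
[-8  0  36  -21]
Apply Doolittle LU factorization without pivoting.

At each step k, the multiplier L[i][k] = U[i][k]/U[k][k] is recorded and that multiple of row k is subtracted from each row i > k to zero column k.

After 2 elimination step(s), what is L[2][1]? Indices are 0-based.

Step 1: pivot at (0,0) is -2.
  row1 ← row1 − (-3)·row0  ⇒  L[1][0]=-3, U row1=(0, 2, 4, -3)
  row2 ← row2 − (-2)·row0  ⇒  L[2][0]=-2, U row2=(0, -4, -12, 10)
  row3 ← row3 − (4)·row0  ⇒  L[3][0]=4, U row3=(0, 8, 20, -17)
Step 2: pivot at (1,1) is 2.
  row2 ← row2 − (-2)·row1  ⇒  L[2][1]=-2, U row2=(0, 0, -4, 4)
  row3 ← row3 − (4)·row1  ⇒  L[3][1]=4, U row3=(0, 0, 4, -5)

L[2][1] = -2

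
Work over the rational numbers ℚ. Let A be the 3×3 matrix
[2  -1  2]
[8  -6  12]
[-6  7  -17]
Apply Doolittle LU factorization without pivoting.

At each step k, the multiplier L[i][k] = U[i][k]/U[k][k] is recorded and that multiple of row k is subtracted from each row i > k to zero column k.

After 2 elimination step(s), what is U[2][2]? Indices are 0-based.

U[2][2] = -3

Step 1: pivot at (0,0) is 2.
  row1 ← row1 − (4)·row0  ⇒  L[1][0]=4, U row1=(0, -2, 4)
  row2 ← row2 − (-3)·row0  ⇒  L[2][0]=-3, U row2=(0, 4, -11)
Step 2: pivot at (1,1) is -2.
  row2 ← row2 − (-2)·row1  ⇒  L[2][1]=-2, U row2=(0, 0, -3)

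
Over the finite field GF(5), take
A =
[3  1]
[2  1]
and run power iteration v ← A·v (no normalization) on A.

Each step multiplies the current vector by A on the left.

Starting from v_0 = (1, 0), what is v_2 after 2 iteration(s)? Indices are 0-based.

v_0 = (1, 0).
v_1 = A·v_0 = (3, 2).
v_2 = A·v_1 = (1, 3).

v_2 = (1, 3)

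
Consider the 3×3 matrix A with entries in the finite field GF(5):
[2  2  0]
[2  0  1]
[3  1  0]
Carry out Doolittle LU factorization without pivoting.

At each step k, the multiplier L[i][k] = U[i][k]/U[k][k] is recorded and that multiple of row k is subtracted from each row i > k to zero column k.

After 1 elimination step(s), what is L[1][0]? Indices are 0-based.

L[1][0] = 1

k=0: U[0][0]=2
  eliminate (1,0): mult=1, new row 1: (0, 3, 1); set L[1][0]=1
  eliminate (2,0): mult=4, new row 2: (0, 3, 0); set L[2][0]=4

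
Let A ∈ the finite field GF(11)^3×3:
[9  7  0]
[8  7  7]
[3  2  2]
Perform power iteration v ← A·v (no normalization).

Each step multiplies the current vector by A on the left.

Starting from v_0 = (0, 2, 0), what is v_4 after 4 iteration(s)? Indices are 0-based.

v_0 = (0, 2, 0).
v_1 = A·v_0 = (3, 3, 4).
v_2 = A·v_1 = (4, 7, 1).
v_3 = A·v_2 = (8, 0, 6).
v_4 = A·v_3 = (6, 7, 3).

v_4 = (6, 7, 3)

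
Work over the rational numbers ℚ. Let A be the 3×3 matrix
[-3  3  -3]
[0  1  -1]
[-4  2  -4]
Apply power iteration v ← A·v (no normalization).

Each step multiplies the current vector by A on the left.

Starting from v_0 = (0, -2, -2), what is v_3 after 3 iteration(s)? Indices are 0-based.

v_3 = (72, 12, 104)

v_0 = (0, -2, -2).
v_1 = A·v_0 = (0, 0, 4).
v_2 = A·v_1 = (-12, -4, -16).
v_3 = A·v_2 = (72, 12, 104).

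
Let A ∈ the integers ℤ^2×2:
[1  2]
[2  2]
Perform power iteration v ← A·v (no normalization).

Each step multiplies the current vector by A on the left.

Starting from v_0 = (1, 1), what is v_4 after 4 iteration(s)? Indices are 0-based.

v_0 = (1, 1).
v_1 = A·v_0 = (3, 4).
v_2 = A·v_1 = (11, 14).
v_3 = A·v_2 = (39, 50).
v_4 = A·v_3 = (139, 178).

v_4 = (139, 178)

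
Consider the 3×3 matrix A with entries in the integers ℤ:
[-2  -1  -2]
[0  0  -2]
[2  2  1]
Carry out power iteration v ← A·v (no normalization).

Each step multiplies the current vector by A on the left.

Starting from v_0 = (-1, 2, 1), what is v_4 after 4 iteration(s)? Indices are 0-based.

v_4 = (-8, 34, 35)

v_0 = (-1, 2, 1).
v_1 = A·v_0 = (-2, -2, 3).
v_2 = A·v_1 = (0, -6, -5).
v_3 = A·v_2 = (16, 10, -17).
v_4 = A·v_3 = (-8, 34, 35).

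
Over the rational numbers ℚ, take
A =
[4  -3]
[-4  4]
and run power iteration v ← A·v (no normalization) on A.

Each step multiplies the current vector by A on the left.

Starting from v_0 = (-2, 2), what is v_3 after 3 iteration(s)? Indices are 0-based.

v_3 = (-776, 896)

v_0 = (-2, 2).
v_1 = A·v_0 = (-14, 16).
v_2 = A·v_1 = (-104, 120).
v_3 = A·v_2 = (-776, 896).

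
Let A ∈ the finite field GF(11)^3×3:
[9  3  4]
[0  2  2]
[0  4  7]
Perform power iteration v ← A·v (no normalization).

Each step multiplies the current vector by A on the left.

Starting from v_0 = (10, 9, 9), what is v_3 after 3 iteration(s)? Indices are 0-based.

v_0 = (10, 9, 9).
v_1 = A·v_0 = (10, 3, 0).
v_2 = A·v_1 = (0, 6, 1).
v_3 = A·v_2 = (0, 3, 9).

v_3 = (0, 3, 9)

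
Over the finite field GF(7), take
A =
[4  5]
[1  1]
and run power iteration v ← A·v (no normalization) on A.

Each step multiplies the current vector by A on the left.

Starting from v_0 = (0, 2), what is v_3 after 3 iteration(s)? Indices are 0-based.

v_3 = (1, 6)

v_0 = (0, 2).
v_1 = A·v_0 = (3, 2).
v_2 = A·v_1 = (1, 5).
v_3 = A·v_2 = (1, 6).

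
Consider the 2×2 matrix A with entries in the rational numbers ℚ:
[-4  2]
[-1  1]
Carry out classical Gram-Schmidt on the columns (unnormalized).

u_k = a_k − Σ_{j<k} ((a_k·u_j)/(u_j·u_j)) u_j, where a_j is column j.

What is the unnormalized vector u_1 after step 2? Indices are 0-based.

u_1 = (-2/17, 8/17)

Step 1: u_0 = a_0 = (-4, -1).
Step 2: u_1 = a_1 − (-9/17)·u_0 = (-2/17, 8/17).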